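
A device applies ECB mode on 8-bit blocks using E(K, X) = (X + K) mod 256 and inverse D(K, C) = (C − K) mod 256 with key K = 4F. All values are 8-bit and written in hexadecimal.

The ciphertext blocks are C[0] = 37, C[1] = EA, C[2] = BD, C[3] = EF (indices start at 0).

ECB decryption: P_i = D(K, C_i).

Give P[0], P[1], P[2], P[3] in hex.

P[0] = E8, P[1] = 9B, P[2] = 6E, P[3] = A0

P[0]: D(K, 37) = E8.
P[1]: D(K, EA) = 9B.
P[2]: D(K, BD) = 6E.
P[3]: D(K, EF) = A0.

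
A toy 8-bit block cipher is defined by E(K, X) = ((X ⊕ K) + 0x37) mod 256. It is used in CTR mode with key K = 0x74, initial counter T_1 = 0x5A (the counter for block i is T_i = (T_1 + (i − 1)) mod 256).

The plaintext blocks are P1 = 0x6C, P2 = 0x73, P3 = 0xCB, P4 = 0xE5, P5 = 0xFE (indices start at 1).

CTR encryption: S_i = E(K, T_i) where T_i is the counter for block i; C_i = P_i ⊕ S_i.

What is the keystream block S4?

C1: T = 0x5A, S = E(K, T) = 0x65; 0x6C ⊕ 0x65 = 0x09.
C2: T = 0x5B, S = E(K, T) = 0x66; 0x73 ⊕ 0x66 = 0x15.
C3: T = 0x5C, S = E(K, T) = 0x5F; 0xCB ⊕ 0x5F = 0x94.
C4: T = 0x5D, S = E(K, T) = 0x60; 0xE5 ⊕ 0x60 = 0x85.
So S4 = 0x60.

0x60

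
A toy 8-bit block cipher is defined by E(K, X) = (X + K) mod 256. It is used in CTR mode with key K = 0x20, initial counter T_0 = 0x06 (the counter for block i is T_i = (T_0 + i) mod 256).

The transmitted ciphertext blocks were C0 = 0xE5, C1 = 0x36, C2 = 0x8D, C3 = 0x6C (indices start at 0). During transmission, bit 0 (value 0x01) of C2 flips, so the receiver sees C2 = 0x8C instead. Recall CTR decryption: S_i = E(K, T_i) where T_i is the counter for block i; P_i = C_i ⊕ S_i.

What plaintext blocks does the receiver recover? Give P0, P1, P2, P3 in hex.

P0 = 0xC3, P1 = 0x11, P2 = 0xA4, P3 = 0x45

Only C2 changed, to 0x8C. In CTR, a change in C_i flips the same bit in P_i only; the keystream is unaffected. Decrypting the received ciphertext:
P0: T = 0x06, S = E(K, T) = 0x26; 0xE5 ⊕ 0x26 = 0xC3.
P1: T = 0x07, S = E(K, T) = 0x27; 0x36 ⊕ 0x27 = 0x11.
P2: T = 0x08, S = E(K, T) = 0x28; 0x8C ⊕ 0x28 = 0xA4.
P3: T = 0x09, S = E(K, T) = 0x29; 0x6C ⊕ 0x29 = 0x45.
Blocks that differ from the original plaintext: P2.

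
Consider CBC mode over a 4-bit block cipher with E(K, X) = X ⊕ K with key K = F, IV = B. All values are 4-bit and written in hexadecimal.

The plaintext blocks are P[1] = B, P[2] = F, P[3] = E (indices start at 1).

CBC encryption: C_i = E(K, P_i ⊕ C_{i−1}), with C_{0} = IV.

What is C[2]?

C[2] = F

C[1]: P[1] ⊕ B = 0; E(K, 0) = F.
C[2]: P[2] ⊕ F = 0; E(K, 0) = F.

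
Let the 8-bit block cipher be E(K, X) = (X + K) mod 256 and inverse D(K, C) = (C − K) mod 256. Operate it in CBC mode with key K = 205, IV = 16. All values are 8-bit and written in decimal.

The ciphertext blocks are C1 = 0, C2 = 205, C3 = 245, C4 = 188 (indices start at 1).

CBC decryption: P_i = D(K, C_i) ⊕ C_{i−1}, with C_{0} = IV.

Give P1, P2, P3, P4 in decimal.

P1 = 35, P2 = 0, P3 = 229, P4 = 26

P1: D(K, 0) = 51; 51 ⊕ 16 = 35.
P2: D(K, 205) = 0; 0 ⊕ 0 = 0.
P3: D(K, 245) = 40; 40 ⊕ 205 = 229.
P4: D(K, 188) = 239; 239 ⊕ 245 = 26.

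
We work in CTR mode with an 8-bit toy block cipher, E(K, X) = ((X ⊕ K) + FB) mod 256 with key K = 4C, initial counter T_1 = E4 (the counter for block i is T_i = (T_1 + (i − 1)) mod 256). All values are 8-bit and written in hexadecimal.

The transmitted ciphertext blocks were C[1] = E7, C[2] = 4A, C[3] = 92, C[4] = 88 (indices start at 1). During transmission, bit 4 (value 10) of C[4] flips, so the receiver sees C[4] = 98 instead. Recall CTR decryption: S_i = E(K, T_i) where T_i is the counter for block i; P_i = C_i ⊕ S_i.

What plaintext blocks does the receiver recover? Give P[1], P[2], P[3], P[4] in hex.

P[1] = 44, P[2] = EE, P[3] = 37, P[4] = 3E

Only C[4] changed, to 98. In CTR, a change in C_i flips the same bit in P_i only; the keystream is unaffected. Decrypting the received ciphertext:
P[1]: T = E4, S = E(K, T) = A3; E7 ⊕ A3 = 44.
P[2]: T = E5, S = E(K, T) = A4; 4A ⊕ A4 = EE.
P[3]: T = E6, S = E(K, T) = A5; 92 ⊕ A5 = 37.
P[4]: T = E7, S = E(K, T) = A6; 98 ⊕ A6 = 3E.
Blocks that differ from the original plaintext: P[4].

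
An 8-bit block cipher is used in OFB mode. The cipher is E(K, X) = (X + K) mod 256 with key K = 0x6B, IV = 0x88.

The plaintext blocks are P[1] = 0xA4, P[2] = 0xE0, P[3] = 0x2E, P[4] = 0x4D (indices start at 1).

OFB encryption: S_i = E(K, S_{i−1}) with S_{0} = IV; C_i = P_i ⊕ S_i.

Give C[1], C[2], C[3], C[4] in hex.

C[1] = 0x57, C[2] = 0xBE, C[3] = 0xE7, C[4] = 0x79

C[1]: S = E(K, 0x88) = 0xF3; 0xA4 ⊕ 0xF3 = 0x57.
C[2]: S = E(K, 0xF3) = 0x5E; 0xE0 ⊕ 0x5E = 0xBE.
C[3]: S = E(K, 0x5E) = 0xC9; 0x2E ⊕ 0xC9 = 0xE7.
C[4]: S = E(K, 0xC9) = 0x34; 0x4D ⊕ 0x34 = 0x79.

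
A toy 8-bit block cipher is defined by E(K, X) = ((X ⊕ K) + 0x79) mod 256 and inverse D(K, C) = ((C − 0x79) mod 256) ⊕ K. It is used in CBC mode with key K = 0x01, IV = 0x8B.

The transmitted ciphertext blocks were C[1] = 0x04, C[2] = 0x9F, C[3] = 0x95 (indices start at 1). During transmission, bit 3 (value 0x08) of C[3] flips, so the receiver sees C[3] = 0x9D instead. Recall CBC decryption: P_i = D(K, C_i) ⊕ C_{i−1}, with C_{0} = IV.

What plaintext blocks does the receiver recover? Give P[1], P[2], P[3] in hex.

Only C[3] changed, to 0x9D. In CBC, a change in C_i garbles P_i and flips the same bit in P_{i+1}. Decrypting the received ciphertext:
P[1]: D(K, 0x04) = 0x8A; 0x8A ⊕ 0x8B = 0x01.
P[2]: D(K, 0x9F) = 0x27; 0x27 ⊕ 0x04 = 0x23.
P[3]: D(K, 0x9D) = 0x25; 0x25 ⊕ 0x9F = 0xBA.
Blocks that differ from the original plaintext: P[3].

P[1] = 0x01, P[2] = 0x23, P[3] = 0xBA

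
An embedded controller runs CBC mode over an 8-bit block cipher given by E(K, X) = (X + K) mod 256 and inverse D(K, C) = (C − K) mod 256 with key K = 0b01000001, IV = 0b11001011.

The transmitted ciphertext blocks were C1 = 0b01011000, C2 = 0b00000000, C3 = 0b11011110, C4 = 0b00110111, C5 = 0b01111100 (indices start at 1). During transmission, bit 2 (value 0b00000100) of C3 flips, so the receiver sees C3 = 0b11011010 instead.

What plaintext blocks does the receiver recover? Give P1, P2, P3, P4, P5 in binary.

CBC decryption: P_i = D(K, C_i) ⊕ C_{i−1}, with C_{0} = IV.
Only C3 changed, to 0b11011010. In CBC, a change in C_i garbles P_i and flips the same bit in P_{i+1}. Decrypting the received ciphertext:
P1: D(K, 0b01011000) = 0b00010111; 0b00010111 ⊕ 0b11001011 = 0b11011100.
P2: D(K, 0b00000000) = 0b10111111; 0b10111111 ⊕ 0b01011000 = 0b11100111.
P3: D(K, 0b11011010) = 0b10011001; 0b10011001 ⊕ 0b00000000 = 0b10011001.
P4: D(K, 0b00110111) = 0b11110110; 0b11110110 ⊕ 0b11011010 = 0b00101100.
P5: D(K, 0b01111100) = 0b00111011; 0b00111011 ⊕ 0b00110111 = 0b00001100.
Blocks that differ from the original plaintext: P3, P4.

P1 = 0b11011100, P2 = 0b11100111, P3 = 0b10011001, P4 = 0b00101100, P5 = 0b00001100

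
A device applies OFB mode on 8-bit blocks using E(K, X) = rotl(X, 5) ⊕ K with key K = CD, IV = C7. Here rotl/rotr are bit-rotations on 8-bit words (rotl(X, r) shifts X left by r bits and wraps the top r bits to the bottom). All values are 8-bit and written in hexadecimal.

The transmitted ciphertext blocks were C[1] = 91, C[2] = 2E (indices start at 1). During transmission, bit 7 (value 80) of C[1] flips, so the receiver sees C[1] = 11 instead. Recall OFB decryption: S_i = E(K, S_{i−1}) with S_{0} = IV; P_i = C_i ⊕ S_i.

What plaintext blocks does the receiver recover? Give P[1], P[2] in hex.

Only C[1] changed, to 11. In OFB, a change in C_i flips the same bit in P_i only; the keystream is unaffected. Decrypting the received ciphertext:
P[1]: S = E(K, C7) = 35; 11 ⊕ 35 = 24.
P[2]: S = E(K, 35) = 6B; 2E ⊕ 6B = 45.
Blocks that differ from the original plaintext: P[1].

P[1] = 24, P[2] = 45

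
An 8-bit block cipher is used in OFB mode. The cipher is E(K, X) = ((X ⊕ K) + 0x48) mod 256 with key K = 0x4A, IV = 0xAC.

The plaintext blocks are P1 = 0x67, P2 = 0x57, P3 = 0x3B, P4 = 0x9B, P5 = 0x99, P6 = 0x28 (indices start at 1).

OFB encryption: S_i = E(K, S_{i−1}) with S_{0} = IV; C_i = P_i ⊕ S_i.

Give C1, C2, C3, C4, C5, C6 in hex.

C1: S = E(K, 0xAC) = 0x2E; 0x67 ⊕ 0x2E = 0x49.
C2: S = E(K, 0x2E) = 0xAC; 0x57 ⊕ 0xAC = 0xFB.
C3: S = E(K, 0xAC) = 0x2E; 0x3B ⊕ 0x2E = 0x15.
C4: S = E(K, 0x2E) = 0xAC; 0x9B ⊕ 0xAC = 0x37.
C5: S = E(K, 0xAC) = 0x2E; 0x99 ⊕ 0x2E = 0xB7.
C6: S = E(K, 0x2E) = 0xAC; 0x28 ⊕ 0xAC = 0x84.

C1 = 0x49, C2 = 0xFB, C3 = 0x15, C4 = 0x37, C5 = 0xB7, C6 = 0x84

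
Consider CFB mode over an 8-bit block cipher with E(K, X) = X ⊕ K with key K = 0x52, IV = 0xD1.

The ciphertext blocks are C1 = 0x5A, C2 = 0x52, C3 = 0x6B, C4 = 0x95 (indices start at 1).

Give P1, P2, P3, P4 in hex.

P1 = 0xD9, P2 = 0x5A, P3 = 0x6B, P4 = 0xAC

CFB decryption: P_i = C_i ⊕ E(K, C_{i−1}), with C_{0} = IV.
P1: E(K, 0xD1) = 0x83; 0x5A ⊕ 0x83 = 0xD9.
P2: E(K, 0x5A) = 0x08; 0x52 ⊕ 0x08 = 0x5A.
P3: E(K, 0x52) = 0x00; 0x6B ⊕ 0x00 = 0x6B.
P4: E(K, 0x6B) = 0x39; 0x95 ⊕ 0x39 = 0xAC.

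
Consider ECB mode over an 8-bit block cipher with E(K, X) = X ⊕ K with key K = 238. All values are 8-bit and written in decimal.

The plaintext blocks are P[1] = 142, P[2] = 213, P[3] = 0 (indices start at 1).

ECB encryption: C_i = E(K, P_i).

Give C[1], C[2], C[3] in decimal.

C[1] = 96, C[2] = 59, C[3] = 238

C[1]: E(K, 142) = 96.
C[2]: E(K, 213) = 59.
C[3]: E(K, 0) = 238.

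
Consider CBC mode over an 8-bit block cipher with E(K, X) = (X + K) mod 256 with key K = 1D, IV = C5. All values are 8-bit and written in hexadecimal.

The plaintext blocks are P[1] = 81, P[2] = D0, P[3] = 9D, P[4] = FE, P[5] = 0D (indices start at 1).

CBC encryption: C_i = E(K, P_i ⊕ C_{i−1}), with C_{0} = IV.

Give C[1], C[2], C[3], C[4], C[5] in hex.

C[1]: P[1] ⊕ C5 = 44; E(K, 44) = 61.
C[2]: P[2] ⊕ 61 = B1; E(K, B1) = CE.
C[3]: P[3] ⊕ CE = 53; E(K, 53) = 70.
C[4]: P[4] ⊕ 70 = 8E; E(K, 8E) = AB.
C[5]: P[5] ⊕ AB = A6; E(K, A6) = C3.

C[1] = 61, C[2] = CE, C[3] = 70, C[4] = AB, C[5] = C3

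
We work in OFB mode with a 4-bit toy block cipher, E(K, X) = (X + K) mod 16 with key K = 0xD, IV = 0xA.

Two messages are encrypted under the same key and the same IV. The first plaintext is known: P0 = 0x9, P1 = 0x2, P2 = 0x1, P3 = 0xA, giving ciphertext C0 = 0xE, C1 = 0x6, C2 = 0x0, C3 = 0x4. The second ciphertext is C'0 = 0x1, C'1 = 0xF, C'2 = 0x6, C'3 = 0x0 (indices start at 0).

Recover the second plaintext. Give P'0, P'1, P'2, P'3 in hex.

P'0 = 0x6, P'1 = 0xB, P'2 = 0x7, P'3 = 0xE

In OFB with a reused IV, both messages share the same keystream S_i, so C_i ⊕ C'_i = P_i ⊕ P'_i and thus P'_i = P_i ⊕ C_i ⊕ C'_i.
P'0: 0x9 ⊕ 0xE ⊕ 0x1 = 0x6.
P'1: 0x2 ⊕ 0x6 ⊕ 0xF = 0xB.
P'2: 0x1 ⊕ 0x0 ⊕ 0x6 = 0x7.
P'3: 0xA ⊕ 0x4 ⊕ 0x0 = 0xE.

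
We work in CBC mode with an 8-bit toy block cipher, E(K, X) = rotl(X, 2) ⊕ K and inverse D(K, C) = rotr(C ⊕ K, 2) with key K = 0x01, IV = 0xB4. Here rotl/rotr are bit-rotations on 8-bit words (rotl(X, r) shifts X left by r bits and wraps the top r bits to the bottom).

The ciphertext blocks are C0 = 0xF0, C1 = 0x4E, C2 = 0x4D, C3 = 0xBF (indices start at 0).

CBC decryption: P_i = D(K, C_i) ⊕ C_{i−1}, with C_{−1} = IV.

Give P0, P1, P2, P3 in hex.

P0: D(K, 0xF0) = 0x7C; 0x7C ⊕ 0xB4 = 0xC8.
P1: D(K, 0x4E) = 0xD3; 0xD3 ⊕ 0xF0 = 0x23.
P2: D(K, 0x4D) = 0x13; 0x13 ⊕ 0x4E = 0x5D.
P3: D(K, 0xBF) = 0xAF; 0xAF ⊕ 0x4D = 0xE2.

P0 = 0xC8, P1 = 0x23, P2 = 0x5D, P3 = 0xE2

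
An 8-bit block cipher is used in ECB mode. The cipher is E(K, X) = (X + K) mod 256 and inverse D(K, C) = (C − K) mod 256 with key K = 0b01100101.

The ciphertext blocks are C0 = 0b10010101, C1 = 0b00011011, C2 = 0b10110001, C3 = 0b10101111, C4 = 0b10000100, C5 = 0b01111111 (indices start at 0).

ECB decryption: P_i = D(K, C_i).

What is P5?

P5: D(K, 0b01111111) = 0b00011010.

P5 = 0b00011010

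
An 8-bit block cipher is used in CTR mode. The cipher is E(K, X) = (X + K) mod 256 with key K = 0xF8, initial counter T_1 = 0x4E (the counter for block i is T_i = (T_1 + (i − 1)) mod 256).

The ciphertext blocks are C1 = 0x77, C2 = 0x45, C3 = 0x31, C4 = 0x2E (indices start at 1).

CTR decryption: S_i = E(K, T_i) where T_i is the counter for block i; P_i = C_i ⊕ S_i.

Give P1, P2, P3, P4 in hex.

P1 = 0x31, P2 = 0x02, P3 = 0x79, P4 = 0x67

P1: T = 0x4E, S = E(K, T) = 0x46; 0x77 ⊕ 0x46 = 0x31.
P2: T = 0x4F, S = E(K, T) = 0x47; 0x45 ⊕ 0x47 = 0x02.
P3: T = 0x50, S = E(K, T) = 0x48; 0x31 ⊕ 0x48 = 0x79.
P4: T = 0x51, S = E(K, T) = 0x49; 0x2E ⊕ 0x49 = 0x67.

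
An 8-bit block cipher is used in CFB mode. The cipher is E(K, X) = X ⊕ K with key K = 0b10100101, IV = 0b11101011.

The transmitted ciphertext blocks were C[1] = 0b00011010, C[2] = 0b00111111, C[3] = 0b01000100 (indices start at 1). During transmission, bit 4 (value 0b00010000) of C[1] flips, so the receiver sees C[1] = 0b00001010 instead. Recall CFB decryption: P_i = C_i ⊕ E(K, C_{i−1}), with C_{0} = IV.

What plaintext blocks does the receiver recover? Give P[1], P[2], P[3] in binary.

Only C[1] changed, to 0b00001010. In CFB, a change in C_i flips the same bit in P_i and garbles P_{i+1}. Decrypting the received ciphertext:
P[1]: E(K, 0b11101011) = 0b01001110; 0b00001010 ⊕ 0b01001110 = 0b01000100.
P[2]: E(K, 0b00001010) = 0b10101111; 0b00111111 ⊕ 0b10101111 = 0b10010000.
P[3]: E(K, 0b00111111) = 0b10011010; 0b01000100 ⊕ 0b10011010 = 0b11011110.
Blocks that differ from the original plaintext: P[1], P[2].

P[1] = 0b01000100, P[2] = 0b10010000, P[3] = 0b11011110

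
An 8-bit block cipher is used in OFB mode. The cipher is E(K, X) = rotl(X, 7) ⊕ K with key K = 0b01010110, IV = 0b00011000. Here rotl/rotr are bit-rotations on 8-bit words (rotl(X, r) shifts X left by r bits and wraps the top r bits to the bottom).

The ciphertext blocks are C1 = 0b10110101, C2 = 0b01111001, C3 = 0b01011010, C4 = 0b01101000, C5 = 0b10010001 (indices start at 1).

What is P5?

OFB decryption: S_i = E(K, S_{i−1}) with S_{0} = IV; P_i = C_i ⊕ S_i.
P1: S = E(K, 0b00011000) = 0b01011010; 0b10110101 ⊕ 0b01011010 = 0b11101111.
P2: S = E(K, 0b01011010) = 0b01111011; 0b01111001 ⊕ 0b01111011 = 0b00000010.
P3: S = E(K, 0b01111011) = 0b11101011; 0b01011010 ⊕ 0b11101011 = 0b10110001.
P4: S = E(K, 0b11101011) = 0b10100011; 0b01101000 ⊕ 0b10100011 = 0b11001011.
P5: S = E(K, 0b10100011) = 0b10000111; 0b10010001 ⊕ 0b10000111 = 0b00010110.

P5 = 0b00010110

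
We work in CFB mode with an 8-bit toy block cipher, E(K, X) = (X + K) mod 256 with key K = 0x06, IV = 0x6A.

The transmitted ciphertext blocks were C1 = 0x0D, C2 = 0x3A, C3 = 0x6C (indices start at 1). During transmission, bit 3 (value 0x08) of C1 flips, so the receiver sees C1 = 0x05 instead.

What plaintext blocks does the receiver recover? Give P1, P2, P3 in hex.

CFB decryption: P_i = C_i ⊕ E(K, C_{i−1}), with C_{0} = IV.
Only C1 changed, to 0x05. In CFB, a change in C_i flips the same bit in P_i and garbles P_{i+1}. Decrypting the received ciphertext:
P1: E(K, 0x6A) = 0x70; 0x05 ⊕ 0x70 = 0x75.
P2: E(K, 0x05) = 0x0B; 0x3A ⊕ 0x0B = 0x31.
P3: E(K, 0x3A) = 0x40; 0x6C ⊕ 0x40 = 0x2C.
Blocks that differ from the original plaintext: P1, P2.

P1 = 0x75, P2 = 0x31, P3 = 0x2C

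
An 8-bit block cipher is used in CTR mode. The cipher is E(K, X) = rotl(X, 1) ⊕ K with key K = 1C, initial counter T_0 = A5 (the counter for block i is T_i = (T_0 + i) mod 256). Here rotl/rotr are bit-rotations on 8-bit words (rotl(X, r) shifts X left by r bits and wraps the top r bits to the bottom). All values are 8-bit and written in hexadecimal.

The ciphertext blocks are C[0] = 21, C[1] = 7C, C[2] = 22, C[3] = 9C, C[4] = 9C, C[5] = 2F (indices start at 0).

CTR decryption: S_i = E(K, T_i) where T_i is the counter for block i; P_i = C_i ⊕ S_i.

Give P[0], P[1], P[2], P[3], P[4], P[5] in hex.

P[0]: T = A5, S = E(K, T) = 57; 21 ⊕ 57 = 76.
P[1]: T = A6, S = E(K, T) = 51; 7C ⊕ 51 = 2D.
P[2]: T = A7, S = E(K, T) = 53; 22 ⊕ 53 = 71.
P[3]: T = A8, S = E(K, T) = 4D; 9C ⊕ 4D = D1.
P[4]: T = A9, S = E(K, T) = 4F; 9C ⊕ 4F = D3.
P[5]: T = AA, S = E(K, T) = 49; 2F ⊕ 49 = 66.

P[0] = 76, P[1] = 2D, P[2] = 71, P[3] = D1, P[4] = D3, P[5] = 66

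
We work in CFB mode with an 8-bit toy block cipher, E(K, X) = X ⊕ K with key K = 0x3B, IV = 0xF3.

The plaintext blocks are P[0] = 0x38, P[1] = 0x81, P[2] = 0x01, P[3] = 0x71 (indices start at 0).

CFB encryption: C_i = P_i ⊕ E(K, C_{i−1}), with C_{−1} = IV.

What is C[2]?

C[2] = 0x70

C[0]: E(K, 0xF3) = 0xC8; 0x38 ⊕ 0xC8 = 0xF0.
C[1]: E(K, 0xF0) = 0xCB; 0x81 ⊕ 0xCB = 0x4A.
C[2]: E(K, 0x4A) = 0x71; 0x01 ⊕ 0x71 = 0x70.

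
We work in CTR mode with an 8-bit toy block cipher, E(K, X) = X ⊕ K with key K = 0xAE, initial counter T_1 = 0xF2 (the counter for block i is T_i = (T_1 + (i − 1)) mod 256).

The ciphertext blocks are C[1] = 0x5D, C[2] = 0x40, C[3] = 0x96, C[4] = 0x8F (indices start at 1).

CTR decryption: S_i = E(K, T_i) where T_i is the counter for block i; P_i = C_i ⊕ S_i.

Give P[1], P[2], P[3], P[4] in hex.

P[1] = 0x01, P[2] = 0x1D, P[3] = 0xCC, P[4] = 0xD4

P[1]: T = 0xF2, S = E(K, T) = 0x5C; 0x5D ⊕ 0x5C = 0x01.
P[2]: T = 0xF3, S = E(K, T) = 0x5D; 0x40 ⊕ 0x5D = 0x1D.
P[3]: T = 0xF4, S = E(K, T) = 0x5A; 0x96 ⊕ 0x5A = 0xCC.
P[4]: T = 0xF5, S = E(K, T) = 0x5B; 0x8F ⊕ 0x5B = 0xD4.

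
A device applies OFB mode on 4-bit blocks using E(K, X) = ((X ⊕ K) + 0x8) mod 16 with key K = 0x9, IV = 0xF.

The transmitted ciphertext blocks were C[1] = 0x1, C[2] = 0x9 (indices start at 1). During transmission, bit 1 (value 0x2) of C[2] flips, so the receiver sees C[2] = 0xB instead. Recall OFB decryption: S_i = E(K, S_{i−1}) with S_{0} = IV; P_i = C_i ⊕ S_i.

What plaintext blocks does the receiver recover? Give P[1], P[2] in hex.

Only C[2] changed, to 0xB. In OFB, a change in C_i flips the same bit in P_i only; the keystream is unaffected. Decrypting the received ciphertext:
P[1]: S = E(K, 0xF) = 0xE; 0x1 ⊕ 0xE = 0xF.
P[2]: S = E(K, 0xE) = 0xF; 0xB ⊕ 0xF = 0x4.
Blocks that differ from the original plaintext: P[2].

P[1] = 0xF, P[2] = 0x4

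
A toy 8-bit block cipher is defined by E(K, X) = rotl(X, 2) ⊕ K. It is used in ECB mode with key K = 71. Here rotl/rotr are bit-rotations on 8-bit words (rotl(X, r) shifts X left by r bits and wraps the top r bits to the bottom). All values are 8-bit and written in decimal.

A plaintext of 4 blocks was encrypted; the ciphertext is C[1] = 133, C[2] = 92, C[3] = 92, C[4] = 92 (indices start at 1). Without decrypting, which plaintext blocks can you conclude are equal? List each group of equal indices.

P[2] = P[3] = P[4]

ECB encrypts each block independently with the same key, so equal ciphertext blocks imply equal plaintext blocks.
C[2] = C[3] = C[4] = 92, so P[2] = P[3] = P[4].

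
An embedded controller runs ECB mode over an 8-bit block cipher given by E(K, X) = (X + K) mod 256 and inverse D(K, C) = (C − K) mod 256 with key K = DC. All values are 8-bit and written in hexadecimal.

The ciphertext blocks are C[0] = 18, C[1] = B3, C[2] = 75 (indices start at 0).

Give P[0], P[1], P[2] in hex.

ECB decryption: P_i = D(K, C_i).
P[0]: D(K, 18) = 3C.
P[1]: D(K, B3) = D7.
P[2]: D(K, 75) = 99.

P[0] = 3C, P[1] = D7, P[2] = 99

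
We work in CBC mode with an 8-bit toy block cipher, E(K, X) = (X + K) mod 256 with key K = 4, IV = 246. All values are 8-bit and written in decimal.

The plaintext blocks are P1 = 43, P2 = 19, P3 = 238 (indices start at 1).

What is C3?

CBC encryption: C_i = E(K, P_i ⊕ C_{i−1}), with C_{0} = IV.
C1: P1 ⊕ 246 = 221; E(K, 221) = 225.
C2: P2 ⊕ 225 = 242; E(K, 242) = 246.
C3: P3 ⊕ 246 = 24; E(K, 24) = 28.

C3 = 28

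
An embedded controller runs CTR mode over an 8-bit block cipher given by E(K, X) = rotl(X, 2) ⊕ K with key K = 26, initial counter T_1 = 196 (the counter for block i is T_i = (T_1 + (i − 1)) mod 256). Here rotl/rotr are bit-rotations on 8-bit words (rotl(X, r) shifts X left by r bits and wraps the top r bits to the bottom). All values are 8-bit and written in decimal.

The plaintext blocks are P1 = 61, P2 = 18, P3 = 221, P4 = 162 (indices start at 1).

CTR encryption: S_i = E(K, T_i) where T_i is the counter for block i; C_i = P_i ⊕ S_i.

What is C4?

C4 = 167

C1: T = 196, S = E(K, T) = 9; 61 ⊕ 9 = 52.
C2: T = 197, S = E(K, T) = 13; 18 ⊕ 13 = 31.
C3: T = 198, S = E(K, T) = 1; 221 ⊕ 1 = 220.
C4: T = 199, S = E(K, T) = 5; 162 ⊕ 5 = 167.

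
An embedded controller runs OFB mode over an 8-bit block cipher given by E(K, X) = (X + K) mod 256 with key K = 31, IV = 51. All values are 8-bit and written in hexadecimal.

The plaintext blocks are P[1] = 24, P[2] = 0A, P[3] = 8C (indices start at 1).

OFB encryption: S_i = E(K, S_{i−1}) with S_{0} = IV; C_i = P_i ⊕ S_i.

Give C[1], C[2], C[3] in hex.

C[1]: S = E(K, 51) = 82; 24 ⊕ 82 = A6.
C[2]: S = E(K, 82) = B3; 0A ⊕ B3 = B9.
C[3]: S = E(K, B3) = E4; 8C ⊕ E4 = 68.

C[1] = A6, C[2] = B9, C[3] = 68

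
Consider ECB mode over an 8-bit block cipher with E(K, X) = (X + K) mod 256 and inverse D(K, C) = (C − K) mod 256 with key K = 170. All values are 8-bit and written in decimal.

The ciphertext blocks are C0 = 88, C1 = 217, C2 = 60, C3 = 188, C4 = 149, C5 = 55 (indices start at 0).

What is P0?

ECB decryption: P_i = D(K, C_i).
P0: D(K, 88) = 174.

P0 = 174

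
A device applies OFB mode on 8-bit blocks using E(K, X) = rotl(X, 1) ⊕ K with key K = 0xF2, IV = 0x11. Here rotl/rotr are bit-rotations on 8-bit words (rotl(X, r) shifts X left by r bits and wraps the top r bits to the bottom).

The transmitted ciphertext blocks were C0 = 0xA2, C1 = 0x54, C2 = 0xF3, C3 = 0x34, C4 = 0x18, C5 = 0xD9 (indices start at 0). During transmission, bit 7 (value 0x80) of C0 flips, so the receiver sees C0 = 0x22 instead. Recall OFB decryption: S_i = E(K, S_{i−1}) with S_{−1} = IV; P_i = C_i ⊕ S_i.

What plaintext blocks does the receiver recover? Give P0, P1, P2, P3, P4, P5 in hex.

Only C0 changed, to 0x22. In OFB, a change in C_i flips the same bit in P_i only; the keystream is unaffected. Decrypting the received ciphertext:
P0: S = E(K, 0x11) = 0xD0; 0x22 ⊕ 0xD0 = 0xF2.
P1: S = E(K, 0xD0) = 0x53; 0x54 ⊕ 0x53 = 0x07.
P2: S = E(K, 0x53) = 0x54; 0xF3 ⊕ 0x54 = 0xA7.
P3: S = E(K, 0x54) = 0x5A; 0x34 ⊕ 0x5A = 0x6E.
P4: S = E(K, 0x5A) = 0x46; 0x18 ⊕ 0x46 = 0x5E.
P5: S = E(K, 0x46) = 0x7E; 0xD9 ⊕ 0x7E = 0xA7.
Blocks that differ from the original plaintext: P0.

P0 = 0xF2, P1 = 0x07, P2 = 0xA7, P3 = 0x6E, P4 = 0x5E, P5 = 0xA7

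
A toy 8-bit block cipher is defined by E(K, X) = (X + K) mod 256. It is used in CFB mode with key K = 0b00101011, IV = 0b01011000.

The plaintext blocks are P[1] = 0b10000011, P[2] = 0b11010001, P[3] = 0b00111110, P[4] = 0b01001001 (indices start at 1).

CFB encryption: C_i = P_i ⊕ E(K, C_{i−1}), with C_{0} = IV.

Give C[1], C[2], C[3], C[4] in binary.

C[1] = 0b00000000, C[2] = 0b11111010, C[3] = 0b00011011, C[4] = 0b00001111

C[1]: E(K, 0b01011000) = 0b10000011; 0b10000011 ⊕ 0b10000011 = 0b00000000.
C[2]: E(K, 0b00000000) = 0b00101011; 0b11010001 ⊕ 0b00101011 = 0b11111010.
C[3]: E(K, 0b11111010) = 0b00100101; 0b00111110 ⊕ 0b00100101 = 0b00011011.
C[4]: E(K, 0b00011011) = 0b01000110; 0b01001001 ⊕ 0b01000110 = 0b00001111.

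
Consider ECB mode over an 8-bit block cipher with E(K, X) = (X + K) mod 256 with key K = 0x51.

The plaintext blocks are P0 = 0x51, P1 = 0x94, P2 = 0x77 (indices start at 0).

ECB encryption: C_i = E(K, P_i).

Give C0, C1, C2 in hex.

C0: E(K, 0x51) = 0xA2.
C1: E(K, 0x94) = 0xE5.
C2: E(K, 0x77) = 0xC8.

C0 = 0xA2, C1 = 0xE5, C2 = 0xC8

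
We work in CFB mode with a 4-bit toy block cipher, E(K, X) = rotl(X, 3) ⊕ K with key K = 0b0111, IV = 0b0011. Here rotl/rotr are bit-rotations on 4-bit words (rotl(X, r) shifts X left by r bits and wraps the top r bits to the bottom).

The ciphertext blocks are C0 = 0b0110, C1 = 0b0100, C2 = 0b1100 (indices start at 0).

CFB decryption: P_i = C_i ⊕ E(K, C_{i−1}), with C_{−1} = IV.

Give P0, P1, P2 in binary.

P0 = 0b1000, P1 = 0b0000, P2 = 0b1001

P0: E(K, 0b0011) = 0b1110; 0b0110 ⊕ 0b1110 = 0b1000.
P1: E(K, 0b0110) = 0b0100; 0b0100 ⊕ 0b0100 = 0b0000.
P2: E(K, 0b0100) = 0b0101; 0b1100 ⊕ 0b0101 = 0b1001.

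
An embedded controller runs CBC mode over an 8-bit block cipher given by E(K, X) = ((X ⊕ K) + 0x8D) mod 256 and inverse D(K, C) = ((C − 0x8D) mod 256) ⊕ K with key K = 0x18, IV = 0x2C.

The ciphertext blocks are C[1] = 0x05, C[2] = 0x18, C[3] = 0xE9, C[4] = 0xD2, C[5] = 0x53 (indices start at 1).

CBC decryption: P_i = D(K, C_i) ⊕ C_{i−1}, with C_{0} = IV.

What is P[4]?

P[4]: D(K, 0xD2) = 0x5D; 0x5D ⊕ 0xE9 = 0xB4.

P[4] = 0xB4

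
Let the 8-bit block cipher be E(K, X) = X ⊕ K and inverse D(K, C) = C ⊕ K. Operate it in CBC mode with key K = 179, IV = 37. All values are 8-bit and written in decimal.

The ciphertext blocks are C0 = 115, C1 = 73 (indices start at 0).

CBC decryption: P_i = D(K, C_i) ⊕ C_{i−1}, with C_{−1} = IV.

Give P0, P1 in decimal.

P0: D(K, 115) = 192; 192 ⊕ 37 = 229.
P1: D(K, 73) = 250; 250 ⊕ 115 = 137.

P0 = 229, P1 = 137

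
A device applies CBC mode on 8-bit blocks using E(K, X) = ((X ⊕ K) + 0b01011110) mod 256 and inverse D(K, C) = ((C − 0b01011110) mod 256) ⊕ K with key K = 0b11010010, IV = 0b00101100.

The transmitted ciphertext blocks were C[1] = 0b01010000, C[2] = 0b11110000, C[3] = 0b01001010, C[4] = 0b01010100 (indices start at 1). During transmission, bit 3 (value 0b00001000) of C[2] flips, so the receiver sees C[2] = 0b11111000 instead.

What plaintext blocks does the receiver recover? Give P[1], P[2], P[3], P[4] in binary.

CBC decryption: P_i = D(K, C_i) ⊕ C_{i−1}, with C_{0} = IV.
Only C[2] changed, to 0b11111000. In CBC, a change in C_i garbles P_i and flips the same bit in P_{i+1}. Decrypting the received ciphertext:
P[1]: D(K, 0b01010000) = 0b00100000; 0b00100000 ⊕ 0b00101100 = 0b00001100.
P[2]: D(K, 0b11111000) = 0b01001000; 0b01001000 ⊕ 0b01010000 = 0b00011000.
P[3]: D(K, 0b01001010) = 0b00111110; 0b00111110 ⊕ 0b11111000 = 0b11000110.
P[4]: D(K, 0b01010100) = 0b00100100; 0b00100100 ⊕ 0b01001010 = 0b01101110.
Blocks that differ from the original plaintext: P[2], P[3].

P[1] = 0b00001100, P[2] = 0b00011000, P[3] = 0b11000110, P[4] = 0b01101110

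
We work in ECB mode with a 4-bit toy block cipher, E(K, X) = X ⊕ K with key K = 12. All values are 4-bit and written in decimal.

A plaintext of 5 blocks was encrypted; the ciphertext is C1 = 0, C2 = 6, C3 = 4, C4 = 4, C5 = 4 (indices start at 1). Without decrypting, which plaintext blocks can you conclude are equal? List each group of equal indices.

ECB encrypts each block independently with the same key, so equal ciphertext blocks imply equal plaintext blocks.
C3 = C4 = C5 = 4, so P3 = P4 = P5.

P3 = P4 = P5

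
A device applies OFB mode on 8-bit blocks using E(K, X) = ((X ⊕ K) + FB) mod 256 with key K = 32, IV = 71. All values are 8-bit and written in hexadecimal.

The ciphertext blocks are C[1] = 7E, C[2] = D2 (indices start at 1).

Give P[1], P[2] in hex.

OFB decryption: S_i = E(K, S_{i−1}) with S_{0} = IV; P_i = C_i ⊕ S_i.
P[1]: S = E(K, 71) = 3E; 7E ⊕ 3E = 40.
P[2]: S = E(K, 3E) = 07; D2 ⊕ 07 = D5.

P[1] = 40, P[2] = D5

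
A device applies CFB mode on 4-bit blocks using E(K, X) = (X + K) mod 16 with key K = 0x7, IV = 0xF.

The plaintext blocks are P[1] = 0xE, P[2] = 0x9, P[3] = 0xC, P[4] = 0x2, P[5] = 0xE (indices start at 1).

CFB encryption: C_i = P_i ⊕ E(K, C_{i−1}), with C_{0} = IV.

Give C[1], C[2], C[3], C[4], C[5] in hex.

C[1]: E(K, 0xF) = 0x6; 0xE ⊕ 0x6 = 0x8.
C[2]: E(K, 0x8) = 0xF; 0x9 ⊕ 0xF = 0x6.
C[3]: E(K, 0x6) = 0xD; 0xC ⊕ 0xD = 0x1.
C[4]: E(K, 0x1) = 0x8; 0x2 ⊕ 0x8 = 0xA.
C[5]: E(K, 0xA) = 0x1; 0xE ⊕ 0x1 = 0xF.

C[1] = 0x8, C[2] = 0x6, C[3] = 0x1, C[4] = 0xA, C[5] = 0xF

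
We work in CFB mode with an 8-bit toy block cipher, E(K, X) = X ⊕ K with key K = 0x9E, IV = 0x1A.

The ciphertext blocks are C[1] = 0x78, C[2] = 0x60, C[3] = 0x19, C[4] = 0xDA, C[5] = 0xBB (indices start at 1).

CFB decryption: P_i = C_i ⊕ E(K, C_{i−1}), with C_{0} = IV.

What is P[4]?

P[4] = 0x5D

P[4]: E(K, 0x19) = 0x87; 0xDA ⊕ 0x87 = 0x5D.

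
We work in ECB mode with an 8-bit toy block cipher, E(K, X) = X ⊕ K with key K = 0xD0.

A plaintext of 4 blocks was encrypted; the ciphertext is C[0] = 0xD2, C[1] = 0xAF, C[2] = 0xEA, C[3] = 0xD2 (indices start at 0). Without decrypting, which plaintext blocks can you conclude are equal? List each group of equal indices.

P[0] = P[3]

ECB encrypts each block independently with the same key, so equal ciphertext blocks imply equal plaintext blocks.
C[0] = C[3] = 0xD2, so P[0] = P[3].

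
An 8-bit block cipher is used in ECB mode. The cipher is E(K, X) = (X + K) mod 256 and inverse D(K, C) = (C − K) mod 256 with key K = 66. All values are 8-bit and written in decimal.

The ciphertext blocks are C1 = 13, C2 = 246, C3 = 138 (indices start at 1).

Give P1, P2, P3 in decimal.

P1 = 203, P2 = 180, P3 = 72

ECB decryption: P_i = D(K, C_i).
P1: D(K, 13) = 203.
P2: D(K, 246) = 180.
P3: D(K, 138) = 72.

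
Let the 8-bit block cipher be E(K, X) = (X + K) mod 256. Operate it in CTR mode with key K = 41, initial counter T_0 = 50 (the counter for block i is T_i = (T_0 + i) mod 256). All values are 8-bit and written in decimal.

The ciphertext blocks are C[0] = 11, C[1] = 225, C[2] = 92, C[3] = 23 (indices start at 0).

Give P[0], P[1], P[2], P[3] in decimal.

CTR decryption: S_i = E(K, T_i) where T_i is the counter for block i; P_i = C_i ⊕ S_i.
P[0]: T = 50, S = E(K, T) = 91; 11 ⊕ 91 = 80.
P[1]: T = 51, S = E(K, T) = 92; 225 ⊕ 92 = 189.
P[2]: T = 52, S = E(K, T) = 93; 92 ⊕ 93 = 1.
P[3]: T = 53, S = E(K, T) = 94; 23 ⊕ 94 = 73.

P[0] = 80, P[1] = 189, P[2] = 1, P[3] = 73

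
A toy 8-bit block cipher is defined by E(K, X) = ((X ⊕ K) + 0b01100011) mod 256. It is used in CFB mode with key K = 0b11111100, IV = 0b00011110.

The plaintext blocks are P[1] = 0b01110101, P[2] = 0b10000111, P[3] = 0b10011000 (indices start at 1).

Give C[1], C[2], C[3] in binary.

C[1] = 0b00110000, C[2] = 0b10101000, C[3] = 0b00101111

CFB encryption: C_i = P_i ⊕ E(K, C_{i−1}), with C_{0} = IV.
C[1]: E(K, 0b00011110) = 0b01000101; 0b01110101 ⊕ 0b01000101 = 0b00110000.
C[2]: E(K, 0b00110000) = 0b00101111; 0b10000111 ⊕ 0b00101111 = 0b10101000.
C[3]: E(K, 0b10101000) = 0b10110111; 0b10011000 ⊕ 0b10110111 = 0b00101111.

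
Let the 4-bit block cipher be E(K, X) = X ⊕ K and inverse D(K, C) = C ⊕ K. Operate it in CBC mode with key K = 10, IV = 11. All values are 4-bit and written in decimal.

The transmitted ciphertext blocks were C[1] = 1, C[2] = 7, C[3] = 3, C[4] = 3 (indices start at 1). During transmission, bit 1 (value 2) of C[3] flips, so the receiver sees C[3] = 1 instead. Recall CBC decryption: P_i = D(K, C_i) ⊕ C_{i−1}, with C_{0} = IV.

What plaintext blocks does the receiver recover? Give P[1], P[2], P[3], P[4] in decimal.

Only C[3] changed, to 1. In CBC, a change in C_i garbles P_i and flips the same bit in P_{i+1}. Decrypting the received ciphertext:
P[1]: D(K, 1) = 11; 11 ⊕ 11 = 0.
P[2]: D(K, 7) = 13; 13 ⊕ 1 = 12.
P[3]: D(K, 1) = 11; 11 ⊕ 7 = 12.
P[4]: D(K, 3) = 9; 9 ⊕ 1 = 8.
Blocks that differ from the original plaintext: P[3], P[4].

P[1] = 0, P[2] = 12, P[3] = 12, P[4] = 8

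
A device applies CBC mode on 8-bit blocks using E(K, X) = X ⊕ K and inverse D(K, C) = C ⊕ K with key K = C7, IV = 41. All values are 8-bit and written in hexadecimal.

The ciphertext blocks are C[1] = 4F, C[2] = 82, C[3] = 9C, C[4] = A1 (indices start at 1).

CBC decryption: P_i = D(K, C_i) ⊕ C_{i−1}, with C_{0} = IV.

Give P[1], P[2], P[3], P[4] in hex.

P[1]: D(K, 4F) = 88; 88 ⊕ 41 = C9.
P[2]: D(K, 82) = 45; 45 ⊕ 4F = 0A.
P[3]: D(K, 9C) = 5B; 5B ⊕ 82 = D9.
P[4]: D(K, A1) = 66; 66 ⊕ 9C = FA.

P[1] = C9, P[2] = 0A, P[3] = D9, P[4] = FA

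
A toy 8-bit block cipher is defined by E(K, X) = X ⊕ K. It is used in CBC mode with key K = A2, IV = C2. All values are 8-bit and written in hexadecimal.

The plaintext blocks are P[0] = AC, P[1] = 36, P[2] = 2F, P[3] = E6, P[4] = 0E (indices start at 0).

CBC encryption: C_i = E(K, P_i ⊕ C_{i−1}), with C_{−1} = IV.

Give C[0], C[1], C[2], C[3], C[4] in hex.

C[0]: P[0] ⊕ C2 = 6E; E(K, 6E) = CC.
C[1]: P[1] ⊕ CC = FA; E(K, FA) = 58.
C[2]: P[2] ⊕ 58 = 77; E(K, 77) = D5.
C[3]: P[3] ⊕ D5 = 33; E(K, 33) = 91.
C[4]: P[4] ⊕ 91 = 9F; E(K, 9F) = 3D.

C[0] = CC, C[1] = 58, C[2] = D5, C[3] = 91, C[4] = 3D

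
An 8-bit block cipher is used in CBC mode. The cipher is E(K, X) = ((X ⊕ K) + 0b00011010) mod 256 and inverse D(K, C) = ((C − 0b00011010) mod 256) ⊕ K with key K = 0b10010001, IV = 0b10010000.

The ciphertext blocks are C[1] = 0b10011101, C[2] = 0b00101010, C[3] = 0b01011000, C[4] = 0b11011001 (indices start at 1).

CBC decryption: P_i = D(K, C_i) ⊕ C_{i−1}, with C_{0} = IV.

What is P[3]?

P[3]: D(K, 0b01011000) = 0b10101111; 0b10101111 ⊕ 0b00101010 = 0b10000101.

P[3] = 0b10000101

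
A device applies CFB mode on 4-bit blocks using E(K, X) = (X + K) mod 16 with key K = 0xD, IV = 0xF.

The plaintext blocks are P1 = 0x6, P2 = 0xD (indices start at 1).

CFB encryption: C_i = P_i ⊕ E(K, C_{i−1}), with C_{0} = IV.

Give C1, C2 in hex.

C1: E(K, 0xF) = 0xC; 0x6 ⊕ 0xC = 0xA.
C2: E(K, 0xA) = 0x7; 0xD ⊕ 0x7 = 0xA.

C1 = 0xA, C2 = 0xA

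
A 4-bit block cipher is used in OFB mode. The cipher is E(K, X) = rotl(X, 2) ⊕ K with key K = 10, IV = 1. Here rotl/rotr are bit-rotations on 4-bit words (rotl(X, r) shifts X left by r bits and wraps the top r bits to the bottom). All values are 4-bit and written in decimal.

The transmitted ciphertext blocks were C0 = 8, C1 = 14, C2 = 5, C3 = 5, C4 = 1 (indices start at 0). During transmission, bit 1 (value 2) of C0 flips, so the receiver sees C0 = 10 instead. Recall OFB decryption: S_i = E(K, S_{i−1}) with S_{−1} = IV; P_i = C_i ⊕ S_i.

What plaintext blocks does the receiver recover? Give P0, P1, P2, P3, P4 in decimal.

P0 = 4, P1 = 15, P2 = 11, P3 = 4, P4 = 15

Only C0 changed, to 10. In OFB, a change in C_i flips the same bit in P_i only; the keystream is unaffected. Decrypting the received ciphertext:
P0: S = E(K, 1) = 14; 10 ⊕ 14 = 4.
P1: S = E(K, 14) = 1; 14 ⊕ 1 = 15.
P2: S = E(K, 1) = 14; 5 ⊕ 14 = 11.
P3: S = E(K, 14) = 1; 5 ⊕ 1 = 4.
P4: S = E(K, 1) = 14; 1 ⊕ 14 = 15.
Blocks that differ from the original plaintext: P0.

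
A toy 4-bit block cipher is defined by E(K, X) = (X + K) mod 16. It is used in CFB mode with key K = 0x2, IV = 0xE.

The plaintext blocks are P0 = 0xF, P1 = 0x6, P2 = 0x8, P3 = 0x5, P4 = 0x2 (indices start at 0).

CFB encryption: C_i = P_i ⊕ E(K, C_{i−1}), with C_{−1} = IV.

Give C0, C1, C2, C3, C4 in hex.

C0 = 0xF, C1 = 0x7, C2 = 0x1, C3 = 0x6, C4 = 0xA

C0: E(K, 0xE) = 0x0; 0xF ⊕ 0x0 = 0xF.
C1: E(K, 0xF) = 0x1; 0x6 ⊕ 0x1 = 0x7.
C2: E(K, 0x7) = 0x9; 0x8 ⊕ 0x9 = 0x1.
C3: E(K, 0x1) = 0x3; 0x5 ⊕ 0x3 = 0x6.
C4: E(K, 0x6) = 0x8; 0x2 ⊕ 0x8 = 0xA.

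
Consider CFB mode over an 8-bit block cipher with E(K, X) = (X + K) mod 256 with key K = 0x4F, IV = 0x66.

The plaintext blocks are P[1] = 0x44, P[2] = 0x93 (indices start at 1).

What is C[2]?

C[2] = 0xD3

CFB encryption: C_i = P_i ⊕ E(K, C_{i−1}), with C_{0} = IV.
C[1]: E(K, 0x66) = 0xB5; 0x44 ⊕ 0xB5 = 0xF1.
C[2]: E(K, 0xF1) = 0x40; 0x93 ⊕ 0x40 = 0xD3.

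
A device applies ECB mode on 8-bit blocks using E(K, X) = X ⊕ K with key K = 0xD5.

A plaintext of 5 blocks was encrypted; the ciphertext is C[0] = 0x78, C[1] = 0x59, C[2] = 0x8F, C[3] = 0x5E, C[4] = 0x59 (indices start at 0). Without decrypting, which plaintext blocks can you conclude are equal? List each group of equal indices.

P[1] = P[4]

ECB encrypts each block independently with the same key, so equal ciphertext blocks imply equal plaintext blocks.
C[1] = C[4] = 0x59, so P[1] = P[4].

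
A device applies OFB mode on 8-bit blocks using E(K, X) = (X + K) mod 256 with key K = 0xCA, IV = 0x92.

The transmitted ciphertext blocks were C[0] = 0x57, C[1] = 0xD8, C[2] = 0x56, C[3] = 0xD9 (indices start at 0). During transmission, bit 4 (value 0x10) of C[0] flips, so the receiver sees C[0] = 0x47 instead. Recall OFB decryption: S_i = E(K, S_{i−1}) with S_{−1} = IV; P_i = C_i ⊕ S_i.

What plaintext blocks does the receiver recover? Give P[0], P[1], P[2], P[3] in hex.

P[0] = 0x1B, P[1] = 0xFE, P[2] = 0xA6, P[3] = 0x63

Only C[0] changed, to 0x47. In OFB, a change in C_i flips the same bit in P_i only; the keystream is unaffected. Decrypting the received ciphertext:
P[0]: S = E(K, 0x92) = 0x5C; 0x47 ⊕ 0x5C = 0x1B.
P[1]: S = E(K, 0x5C) = 0x26; 0xD8 ⊕ 0x26 = 0xFE.
P[2]: S = E(K, 0x26) = 0xF0; 0x56 ⊕ 0xF0 = 0xA6.
P[3]: S = E(K, 0xF0) = 0xBA; 0xD9 ⊕ 0xBA = 0x63.
Blocks that differ from the original plaintext: P[0].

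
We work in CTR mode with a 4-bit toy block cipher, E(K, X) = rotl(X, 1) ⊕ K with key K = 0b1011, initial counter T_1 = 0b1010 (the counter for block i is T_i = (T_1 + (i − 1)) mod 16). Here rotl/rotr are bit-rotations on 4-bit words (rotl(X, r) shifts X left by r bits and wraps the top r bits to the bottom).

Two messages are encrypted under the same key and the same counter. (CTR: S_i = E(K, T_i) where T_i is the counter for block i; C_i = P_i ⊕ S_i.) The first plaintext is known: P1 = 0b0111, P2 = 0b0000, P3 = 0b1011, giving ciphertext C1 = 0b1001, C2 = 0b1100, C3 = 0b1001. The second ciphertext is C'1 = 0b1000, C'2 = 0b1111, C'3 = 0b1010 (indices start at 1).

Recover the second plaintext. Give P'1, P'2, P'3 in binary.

In CTR with a reused counter, both messages share the same keystream S_i, so C_i ⊕ C'_i = P_i ⊕ P'_i and thus P'_i = P_i ⊕ C_i ⊕ C'_i.
P'1: 0b0111 ⊕ 0b1001 ⊕ 0b1000 = 0b0110.
P'2: 0b0000 ⊕ 0b1100 ⊕ 0b1111 = 0b0011.
P'3: 0b1011 ⊕ 0b1001 ⊕ 0b1010 = 0b1000.

P'1 = 0b0110, P'2 = 0b0011, P'3 = 0b1000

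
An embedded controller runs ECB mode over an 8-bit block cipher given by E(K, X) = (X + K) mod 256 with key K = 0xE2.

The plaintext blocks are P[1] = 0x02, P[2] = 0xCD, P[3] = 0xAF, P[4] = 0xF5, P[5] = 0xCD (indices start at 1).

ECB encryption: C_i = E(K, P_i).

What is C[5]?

C[5] = 0xAF

C[5]: E(K, 0xCD) = 0xAF.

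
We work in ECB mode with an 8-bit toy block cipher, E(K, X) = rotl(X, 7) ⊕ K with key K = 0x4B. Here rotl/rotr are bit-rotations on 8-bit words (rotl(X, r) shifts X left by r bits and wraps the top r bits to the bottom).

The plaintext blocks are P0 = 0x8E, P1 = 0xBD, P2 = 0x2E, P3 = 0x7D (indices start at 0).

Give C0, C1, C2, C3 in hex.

C0 = 0x0C, C1 = 0x95, C2 = 0x5C, C3 = 0xF5

ECB encryption: C_i = E(K, P_i).
C0: E(K, 0x8E) = 0x0C.
C1: E(K, 0xBD) = 0x95.
C2: E(K, 0x2E) = 0x5C.
C3: E(K, 0x7D) = 0xF5.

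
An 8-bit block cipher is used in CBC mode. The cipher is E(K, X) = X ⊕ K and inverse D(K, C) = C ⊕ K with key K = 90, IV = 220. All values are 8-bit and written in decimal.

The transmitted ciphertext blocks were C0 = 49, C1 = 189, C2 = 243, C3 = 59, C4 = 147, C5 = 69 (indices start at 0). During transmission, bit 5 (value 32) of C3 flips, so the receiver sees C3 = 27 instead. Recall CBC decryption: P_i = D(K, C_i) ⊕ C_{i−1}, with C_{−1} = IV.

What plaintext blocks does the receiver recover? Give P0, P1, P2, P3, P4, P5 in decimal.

P0 = 183, P1 = 214, P2 = 20, P3 = 178, P4 = 210, P5 = 140

Only C3 changed, to 27. In CBC, a change in C_i garbles P_i and flips the same bit in P_{i+1}. Decrypting the received ciphertext:
P0: D(K, 49) = 107; 107 ⊕ 220 = 183.
P1: D(K, 189) = 231; 231 ⊕ 49 = 214.
P2: D(K, 243) = 169; 169 ⊕ 189 = 20.
P3: D(K, 27) = 65; 65 ⊕ 243 = 178.
P4: D(K, 147) = 201; 201 ⊕ 27 = 210.
P5: D(K, 69) = 31; 31 ⊕ 147 = 140.
Blocks that differ from the original plaintext: P3, P4.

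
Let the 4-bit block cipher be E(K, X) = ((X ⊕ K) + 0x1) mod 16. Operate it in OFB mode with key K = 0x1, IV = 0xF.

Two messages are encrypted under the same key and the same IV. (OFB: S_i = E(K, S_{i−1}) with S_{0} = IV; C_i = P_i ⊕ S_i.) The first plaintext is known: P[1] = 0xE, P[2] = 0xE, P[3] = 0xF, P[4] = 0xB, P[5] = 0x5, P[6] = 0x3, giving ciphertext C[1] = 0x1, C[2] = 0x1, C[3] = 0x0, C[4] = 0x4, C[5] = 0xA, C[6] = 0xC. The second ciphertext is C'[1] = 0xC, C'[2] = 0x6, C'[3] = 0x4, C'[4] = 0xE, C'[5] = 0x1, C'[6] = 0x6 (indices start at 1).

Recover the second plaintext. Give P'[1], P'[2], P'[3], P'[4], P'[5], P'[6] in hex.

P'[1] = 0x3, P'[2] = 0x9, P'[3] = 0xB, P'[4] = 0x1, P'[5] = 0xE, P'[6] = 0x9

In OFB with a reused IV, both messages share the same keystream S_i, so C_i ⊕ C'_i = P_i ⊕ P'_i and thus P'_i = P_i ⊕ C_i ⊕ C'_i.
P'[1]: 0xE ⊕ 0x1 ⊕ 0xC = 0x3.
P'[2]: 0xE ⊕ 0x1 ⊕ 0x6 = 0x9.
P'[3]: 0xF ⊕ 0x0 ⊕ 0x4 = 0xB.
P'[4]: 0xB ⊕ 0x4 ⊕ 0xE = 0x1.
P'[5]: 0x5 ⊕ 0xA ⊕ 0x1 = 0xE.
P'[6]: 0x3 ⊕ 0xC ⊕ 0x6 = 0x9.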